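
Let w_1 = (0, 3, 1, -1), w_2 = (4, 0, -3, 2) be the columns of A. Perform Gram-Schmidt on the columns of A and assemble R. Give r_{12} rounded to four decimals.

e_1 = w_1/‖w_1‖ = (0, 3, 1, -1)/3.3166 = (0.0000, 0.9045, 0.3015, -0.3015).
r_{12} = e_1·w_2 = -1.5076.

r_{12} = -1.5076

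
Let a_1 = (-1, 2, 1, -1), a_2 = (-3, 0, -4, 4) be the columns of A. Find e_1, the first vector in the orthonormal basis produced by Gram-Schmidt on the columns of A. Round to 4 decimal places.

a_1 = (-1, 2, 1, -1); ‖a_1‖ = 2.6458, so e_1 = (-0.3780, 0.7559, 0.3780, -0.3780).

e_1 = (-0.3780, 0.7559, 0.3780, -0.3780)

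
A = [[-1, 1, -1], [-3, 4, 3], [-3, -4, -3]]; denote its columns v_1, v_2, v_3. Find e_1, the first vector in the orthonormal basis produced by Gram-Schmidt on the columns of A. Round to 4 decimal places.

v_1 = (-1, -3, -3); ‖v_1‖ = 4.3589, so e_1 = (-0.2294, -0.6882, -0.6882).

e_1 = (-0.2294, -0.6882, -0.6882)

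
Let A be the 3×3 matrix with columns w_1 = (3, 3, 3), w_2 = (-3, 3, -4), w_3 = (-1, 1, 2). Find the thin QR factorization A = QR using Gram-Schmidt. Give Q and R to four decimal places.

Q = [[0.5774, -0.3113, -0.7548], [0.5774, 0.8093, 0.1078], [0.5774, -0.4981, 0.6470]], R = [[5.1962, -2.3094, 1.1547], [0.0000, 5.3541, 0.1245], [0.0000, 0.0000, 2.1567]]

w_1 = (3, 3, 3); ‖w_1‖ = 5.1962, so q_1 = (0.5774, 0.5774, 0.5774).
q_1·w_2 = 0.5774·(-3) + 0.5774·3 + 0.5774·(-4) = -2.3094.
u_2 = w_2 + 2.3094·q_1 = (-1.6667, 4.3333, -2.6667).
‖u_2‖ = 5.3541, so q_2 = (-0.3113, 0.8093, -0.4981).
q_1·w_3 = 0.5774·(-1) + 0.5774·1 + 0.5774·2 = 1.1547; q_2·w_3 = (-0.3113)·(-1) + 0.8093·1 + (-0.4981)·2 = 0.1245.
u_3 = w_3 − 1.1547·q_1 − 0.1245·q_2 = (-1.6279, 0.2326, 1.3953).
‖u_3‖ = 2.1567, so q_3 = (-0.7548, 0.1078, 0.6470).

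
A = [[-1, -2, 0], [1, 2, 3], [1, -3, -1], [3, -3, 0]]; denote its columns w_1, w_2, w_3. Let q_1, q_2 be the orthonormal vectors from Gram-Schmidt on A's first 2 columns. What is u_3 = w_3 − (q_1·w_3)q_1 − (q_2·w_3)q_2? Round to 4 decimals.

w_1 = (-1, 1, 1, 3); ‖w_1‖ = 3.4641, so q_1 = (-0.2887, 0.2887, 0.2887, 0.8660).
q_1·w_2 = (-0.2887)·(-2) + 0.2887·2 + 0.2887·(-3) + 0.8660·(-3) = -2.3094.
u_2 = w_2 + 2.3094·q_1 = (-2.6667, 2.6667, -2.3333, -1.0000).
‖u_2‖ = 4.5461, so q_2 = (-0.5866, 0.5866, -0.5133, -0.2200).
q_1·w_3 = (-0.2887)·0 + 0.2887·3 + 0.2887·(-1) + 0.8660·0 = 0.5774; q_2·w_3 = (-0.5866)·0 + 0.5866·3 + (-0.5133)·(-1) + (-0.2200)·0 = 2.2730.
u_3 = w_3 − 0.5774·q_1 − 2.2730·q_2 = (1.5000, 1.5000, 0.0000, 0.0000).

u_3 = (1.5000, 1.5000, 0.0000, 0.0000)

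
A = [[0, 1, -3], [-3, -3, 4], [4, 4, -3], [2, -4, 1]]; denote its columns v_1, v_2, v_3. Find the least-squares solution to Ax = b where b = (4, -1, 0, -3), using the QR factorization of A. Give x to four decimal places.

v_1 = (0, -3, 4, 2); ‖v_1‖ = 5.3852, so e_1 = (0.0000, -0.5571, 0.7428, 0.3714).
e_1·v_2 = 0.0000·1 + (-0.5571)·(-3) + 0.7428·4 + 0.3714·(-4) = 3.1568.
u_2 = v_2 − 3.1568·e_1 = (1.0000, -1.2414, 1.6552, -5.1724).
‖u_2‖ = 5.6599, so e_2 = (0.1767, -0.2193, 0.2924, -0.9139).
e_1·v_3 = 0.0000·(-3) + (-0.5571)·4 + 0.7428·(-3) + 0.3714·1 = -4.0853; e_2·v_3 = 0.1767·(-3) + (-0.2193)·4 + 0.2924·(-3) + (-0.9139)·1 = -3.1985.
u_3 = v_3 + 4.0853·e_1 + 3.1985·e_2 = (-2.4349, 1.0226, 0.9699, -0.4058).
‖u_3‖ = 2.8425, so e_3 = (-0.8566, 0.3598, 0.3412, -0.1428).
Qᵀb = (-0.5571, 3.6677, -3.3579).
Back-substitute: x_3 = -3.3579/2.8425 = -1.1813.
x_2 = (3.6677 + 3.1985·(-1.1813))/5.6599 = -0.0196.
x_1 = (-0.5571 − 3.1568·(-0.0196) + 4.0853·(-1.1813))/5.3852 = -0.9881.

x = (-0.9881, -0.0196, -1.1813)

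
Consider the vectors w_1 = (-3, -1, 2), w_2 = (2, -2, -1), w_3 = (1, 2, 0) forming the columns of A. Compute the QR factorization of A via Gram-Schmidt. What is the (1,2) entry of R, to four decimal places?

r_{12} = -1.6036

e_1 = w_1/‖w_1‖ = (-3, -1, 2)/3.7417 = (-0.8018, -0.2673, 0.5345).
r_{12} = e_1·w_2 = -1.6036.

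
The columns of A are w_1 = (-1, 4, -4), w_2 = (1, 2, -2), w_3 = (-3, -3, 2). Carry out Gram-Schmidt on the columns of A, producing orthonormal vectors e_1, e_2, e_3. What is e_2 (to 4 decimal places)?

w_1 = (-1, 4, -4); ‖w_1‖ = 5.7446, so e_1 = (-0.1741, 0.6963, -0.6963).
e_1·w_2 = (-0.1741)·1 + 0.6963·2 + (-0.6963)·(-2) = 2.6112.
u_2 = w_2 − 2.6112·e_1 = (1.4545, 0.1818, -0.1818).
‖u_2‖ = 1.4771, so e_2 = (0.9847, 0.1231, -0.1231).

e_2 = (0.9847, 0.1231, -0.1231)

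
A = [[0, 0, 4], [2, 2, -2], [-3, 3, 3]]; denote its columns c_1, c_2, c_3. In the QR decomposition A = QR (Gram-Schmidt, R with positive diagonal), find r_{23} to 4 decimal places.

r_{23} = 0.0000

e_1 = c_1/‖c_1‖ = (0, 2, -3)/3.6056 = (0.0000, 0.5547, -0.8321).
r_{12} = e_1·c_2 = -1.3868.
u_2 = c_2 + 1.3868·e_1 = (0.0000, 2.7692, 1.8462).
‖u_2‖ = 3.3282, so e_2 = (0.0000, 0.8321, 0.5547).
r_{23} = e_2·c_3 = 0.0000.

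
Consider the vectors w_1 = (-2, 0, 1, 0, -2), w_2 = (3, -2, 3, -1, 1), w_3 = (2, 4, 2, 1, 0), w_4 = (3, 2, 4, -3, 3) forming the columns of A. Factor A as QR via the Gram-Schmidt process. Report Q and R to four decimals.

w_1 = (-2, 0, 1, 0, -2); ‖w_1‖ = 3.0000, so q_1 = (-0.6667, 0.0000, 0.3333, 0.0000, -0.6667).
q_1·w_2 = (-0.6667)·3 + 0.0000·(-2) + 0.3333·3 + 0.0000·(-1) + (-0.6667)·1 = -1.6667.
u_2 = w_2 + 1.6667·q_1 = (1.8889, -2.0000, 3.5556, -1.0000, -0.1111).
‖u_2‖ = 4.6068, so q_2 = (0.4100, -0.4341, 0.7718, -0.2171, -0.0241).
q_1·w_3 = (-0.6667)·2 + 0.0000·4 + 0.3333·2 + 0.0000·1 + (-0.6667)·0 = -0.6667; q_2·w_3 = 0.4100·2 + (-0.4341)·4 + 0.7718·2 + (-0.2171)·1 + (-0.0241)·0 = 0.4100.
u_3 = w_3 + 0.6667·q_1 − 0.4100·q_2 = (1.3874, 4.1780, 1.9058, 1.0890, -0.4346).
‖u_3‖ = 4.9384, so q_3 = (0.2810, 0.8460, 0.3859, 0.2205, -0.0880).
q_1·w_4 = (-0.6667)·3 + 0.0000·2 + 0.3333·4 + 0.0000·(-3) + (-0.6667)·3 = -2.6667; q_2·w_4 = 0.4100·3 + (-0.4341)·2 + 0.7718·4 + (-0.2171)·(-3) + (-0.0241)·3 = 4.0279; q_3·w_4 = 0.2810·3 + 0.8460·2 + 0.3859·4 + 0.2205·(-3) + (-0.0880)·3 = 3.1530.
u_4 = w_4 + 2.6667·q_1 − 4.0279·q_2 − 3.1530·q_3 = (-1.3152, 1.0812, 0.5633, -2.8210, 1.5968).
‖u_4‖ = 3.7045, so q_4 = (-0.3550, 0.2918, 0.1521, -0.7615, 0.4310).

Q = [[-0.6667, 0.4100, 0.2810, -0.3550], [0.0000, -0.4341, 0.8460, 0.2918], [0.3333, 0.7718, 0.3859, 0.1521], [0.0000, -0.2171, 0.2205, -0.7615], [-0.6667, -0.0241, -0.0880, 0.4310]], R = [[3.0000, -1.6667, -0.6667, -2.6667], [0.0000, 4.6068, 0.4100, 4.0279], [0.0000, 0.0000, 4.9384, 3.1530], [0.0000, 0.0000, 0.0000, 3.7045]]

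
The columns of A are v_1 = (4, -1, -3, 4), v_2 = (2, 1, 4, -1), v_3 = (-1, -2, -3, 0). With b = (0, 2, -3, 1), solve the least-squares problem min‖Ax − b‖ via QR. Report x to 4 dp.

v_1 = (4, -1, -3, 4); ‖v_1‖ = 6.4807, so q_1 = (0.6172, -0.1543, -0.4629, 0.6172).
q_1·v_2 = 0.6172·2 + (-0.1543)·1 + (-0.4629)·4 + 0.6172·(-1) = -1.3887.
u_2 = v_2 + 1.3887·q_1 = (2.8571, 0.7857, 3.3571, -0.1429).
‖u_2‖ = 4.4801, so q_2 = (0.6377, 0.1754, 0.7493, -0.0319).
q_1·v_3 = 0.6172·(-1) + (-0.1543)·(-2) + (-0.4629)·(-3) + 0.6172·0 = 1.0801; q_2·v_3 = 0.6377·(-1) + 0.1754·(-2) + 0.7493·(-3) + (-0.0319)·0 = -3.2365.
u_3 = v_3 − 1.0801·q_1 + 3.2365·q_2 = (0.3974, -1.2657, -0.0747, -0.7699).
‖u_3‖ = 1.5357, so q_3 = (0.2588, -0.8242, -0.0487, -0.5013).
Qᵀb = (1.6973, -1.9292, -2.0038).
Back-substitute: x_3 = -2.0038/1.5357 = -1.3048.
x_2 = (-1.9292 + 3.2365·(-1.3048))/4.4801 = -1.3732.
x_1 = (1.6973 + 1.3887·(-1.3732) − 1.0801·(-1.3048))/6.4807 = 0.1851.

x = (0.1851, -1.3732, -1.3048)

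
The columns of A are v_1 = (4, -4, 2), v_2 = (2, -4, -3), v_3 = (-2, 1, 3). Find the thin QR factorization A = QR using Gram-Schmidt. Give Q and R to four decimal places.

v_1 = (4, -4, 2); ‖v_1‖ = 6.0000, so q_1 = (0.6667, -0.6667, 0.3333).
q_1·v_2 = 0.6667·2 + (-0.6667)·(-4) + 0.3333·(-3) = 3.0000.
u_2 = v_2 − 3.0000·q_1 = (0.0000, -2.0000, -4.0000).
‖u_2‖ = 4.4721, so q_2 = (0.0000, -0.4472, -0.8944).
q_1·v_3 = 0.6667·(-2) + (-0.6667)·1 + 0.3333·3 = -1.0000; q_2·v_3 = 0.0000·(-2) + (-0.4472)·1 + (-0.8944)·3 = -3.1305.
u_3 = v_3 + 1.0000·q_1 + 3.1305·q_2 = (-1.3333, -1.0667, 0.5333).
‖u_3‖ = 1.7889, so q_3 = (-0.7454, -0.5963, 0.2981).

Q = [[0.6667, 0.0000, -0.7454], [-0.6667, -0.4472, -0.5963], [0.3333, -0.8944, 0.2981]], R = [[6.0000, 3.0000, -1.0000], [0.0000, 4.4721, -3.1305], [0.0000, 0.0000, 1.7889]]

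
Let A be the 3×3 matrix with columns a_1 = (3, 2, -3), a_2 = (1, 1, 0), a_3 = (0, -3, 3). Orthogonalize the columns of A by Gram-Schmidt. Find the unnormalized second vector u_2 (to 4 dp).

e_1 = a_1/‖a_1‖ = (3, 2, -3)/4.6904 = (0.6396, 0.4264, -0.6396).
r_{12} = e_1·a_2 = 1.0660.
u_2 = a_2 − 1.0660·e_1 = (0.3182, 0.5455, 0.6818).

u_2 = (0.3182, 0.5455, 0.6818)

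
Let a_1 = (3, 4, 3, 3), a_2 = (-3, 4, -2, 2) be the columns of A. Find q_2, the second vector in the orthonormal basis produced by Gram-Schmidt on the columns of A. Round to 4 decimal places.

q_2 = (-0.6180, 0.5933, -0.4408, 0.2678)

q_1 = a_1/‖a_1‖ = (3, 4, 3, 3)/6.5574 = (0.4575, 0.6100, 0.4575, 0.4575).
r_{12} = q_1·a_2 = 1.0675.
u_2 = a_2 − 1.0675·q_1 = (-3.4884, 3.3488, -2.4884, 1.5116).
‖u_2‖ = 5.6445, so q_2 = (-0.6180, 0.5933, -0.4408, 0.2678).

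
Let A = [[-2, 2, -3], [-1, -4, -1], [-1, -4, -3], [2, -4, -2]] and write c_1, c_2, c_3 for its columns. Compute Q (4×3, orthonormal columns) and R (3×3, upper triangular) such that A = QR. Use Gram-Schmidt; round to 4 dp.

Q = [[-0.6325, 0.1690, -0.6847], [-0.3162, -0.6198, 0.4137], [-0.3162, -0.6198, -0.1854], [0.6325, -0.4507, -0.5706]], R = [[3.1623, -1.2649, 1.8974], [0.0000, 7.0993, 2.8735], [0.0000, 0.0000, 3.3381]]

e_1 = c_1/‖c_1‖ = (-2, -1, -1, 2)/3.1623 = (-0.6325, -0.3162, -0.3162, 0.6325).
r_{12} = e_1·c_2 = -1.2649.
u_2 = c_2 + 1.2649·e_1 = (1.2000, -4.4000, -4.4000, -3.2000).
‖u_2‖ = 7.0993, so e_2 = (0.1690, -0.6198, -0.6198, -0.4507).
r_{13} = e_1·c_3 = 1.8974; r_{23} = e_2·c_3 = 2.8735.
u_3 = c_3 − 1.8974·e_1 − 2.8735·e_2 = (-2.2857, 1.3810, -0.6190, -1.9048).
‖u_3‖ = 3.3381, so e_3 = (-0.6847, 0.4137, -0.1854, -0.5706).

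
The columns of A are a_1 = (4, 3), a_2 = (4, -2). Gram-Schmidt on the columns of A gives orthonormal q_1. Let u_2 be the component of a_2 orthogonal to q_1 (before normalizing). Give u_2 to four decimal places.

u_2 = (2.4000, -3.2000)

q_1 = a_1/‖a_1‖ = (4, 3)/5.0000 = (0.8000, 0.6000).
r_{12} = q_1·a_2 = 2.0000.
u_2 = a_2 − 2.0000·q_1 = (2.4000, -3.2000).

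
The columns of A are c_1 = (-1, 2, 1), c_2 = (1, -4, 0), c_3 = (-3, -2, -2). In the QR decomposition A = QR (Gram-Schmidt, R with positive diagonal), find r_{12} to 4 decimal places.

r_{12} = -3.6742

q_1 = c_1/‖c_1‖ = (-1, 2, 1)/2.4495 = (-0.4082, 0.8165, 0.4082).
r_{12} = q_1·c_2 = -3.6742.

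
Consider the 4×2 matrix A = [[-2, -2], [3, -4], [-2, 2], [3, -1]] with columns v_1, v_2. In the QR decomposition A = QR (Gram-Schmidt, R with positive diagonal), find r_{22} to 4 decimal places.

r_{22} = 4.0430

v_1 = (-2, 3, -2, 3); ‖v_1‖ = 5.0990, so q_1 = (-0.3922, 0.5883, -0.3922, 0.5883).
q_1·v_2 = (-0.3922)·(-2) + 0.5883·(-4) + (-0.3922)·2 + 0.5883·(-1) = -2.9417.
u_2 = v_2 + 2.9417·q_1 = (-3.1538, -2.2692, 0.8462, 0.7308).
r_{22} = ‖u_2‖ = 4.0430.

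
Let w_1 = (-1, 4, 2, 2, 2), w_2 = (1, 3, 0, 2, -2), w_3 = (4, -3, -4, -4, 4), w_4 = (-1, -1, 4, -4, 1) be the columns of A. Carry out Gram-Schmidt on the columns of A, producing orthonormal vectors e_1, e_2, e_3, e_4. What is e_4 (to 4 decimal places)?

w_1 = (-1, 4, 2, 2, 2); ‖w_1‖ = 5.3852, so e_1 = (-0.1857, 0.7428, 0.3714, 0.3714, 0.3714).
e_1·w_2 = (-0.1857)·1 + 0.7428·3 + 0.3714·0 + 0.3714·2 + 0.3714·(-2) = 2.0426.
u_2 = w_2 − 2.0426·e_1 = (1.3793, 1.4828, -0.7586, 1.2414, -2.7586).
‖u_2‖ = 3.7185, so e_2 = (0.3709, 0.3987, -0.2040, 0.3338, -0.7419).
e_1·w_3 = (-0.1857)·4 + 0.7428·(-3) + 0.3714·(-4) + 0.3714·(-4) + 0.3714·4 = -4.4567; e_2·w_3 = 0.3709·4 + 0.3987·(-3) + (-0.2040)·(-4) + 0.3338·(-4) + (-0.7419)·4 = -3.1992.
u_3 = w_3 + 4.4567·e_1 + 3.1992·e_2 = (4.3591, 1.5860, -2.9975, -1.2768, 3.2818).
‖u_3‖ = 6.5500, so e_3 = (0.6655, 0.2421, -0.4576, -0.1949, 0.5010).
e_1·w_4 = (-0.1857)·(-1) + 0.7428·(-1) + 0.3714·4 + 0.3714·(-4) + 0.3714·1 = -0.1857; e_2·w_4 = 0.3709·(-1) + 0.3987·(-1) + (-0.2040)·4 + 0.3338·(-4) + (-0.7419)·1 = -3.6629; e_3·w_4 = 0.6655·(-1) + 0.2421·(-1) + (-0.4576)·4 + (-0.1949)·(-4) + 0.5010·1 = -1.4574.
u_4 = w_4 + 0.1857·e_1 + 3.6629·e_2 + 1.4574·e_3 = (1.2941, 0.9514, 2.6547, -2.9923, -0.9182).
‖u_4‖ = 4.4073, so e_4 = (0.2936, 0.2159, 0.6023, -0.6789, -0.2083).

e_4 = (0.2936, 0.2159, 0.6023, -0.6789, -0.2083)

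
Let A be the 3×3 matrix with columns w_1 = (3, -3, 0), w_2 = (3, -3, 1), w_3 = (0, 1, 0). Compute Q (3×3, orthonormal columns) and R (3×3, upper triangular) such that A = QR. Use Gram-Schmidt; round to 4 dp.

w_1 = (3, -3, 0); ‖w_1‖ = 4.2426, so e_1 = (0.7071, -0.7071, 0.0000).
e_1·w_2 = 0.7071·3 + (-0.7071)·(-3) + 0.0000·1 = 4.2426.
u_2 = w_2 − 4.2426·e_1 = (0.0000, 0.0000, 1.0000).
‖u_2‖ = 1.0000, so e_2 = (0.0000, 0.0000, 1.0000).
e_1·w_3 = 0.7071·0 + (-0.7071)·1 + 0.0000·0 = -0.7071; e_2·w_3 = (0.0000)·0 + 0.0000·1 + 1.0000·0 = 0.0000.
u_3 = w_3 + 0.7071·e_1 − 0.0000·e_2 = (0.5000, 0.5000, 0.0000).
‖u_3‖ = 0.7071, so e_3 = (0.7071, 0.7071, 0.0000).

Q = [[0.7071, 0.0000, 0.7071], [-0.7071, 0.0000, 0.7071], [0.0000, 1.0000, 0.0000]], R = [[4.2426, 4.2426, -0.7071], [0.0000, 1.0000, 0.0000], [0.0000, 0.0000, 0.7071]]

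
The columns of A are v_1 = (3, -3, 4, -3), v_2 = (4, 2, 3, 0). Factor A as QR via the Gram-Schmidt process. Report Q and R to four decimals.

v_1 = (3, -3, 4, -3); ‖v_1‖ = 6.5574, so q_1 = (0.4575, -0.4575, 0.6100, -0.4575).
q_1·v_2 = 0.4575·4 + (-0.4575)·2 + 0.6100·3 + (-0.4575)·0 = 2.7450.
u_2 = v_2 − 2.7450·q_1 = (2.7442, 3.2558, 1.3256, 1.2558).
‖u_2‖ = 4.6330, so q_2 = (0.5923, 0.7027, 0.2861, 0.2711).

Q = [[0.4575, 0.5923], [-0.4575, 0.7027], [0.6100, 0.2861], [-0.4575, 0.2711]], R = [[6.5574, 2.7450], [0.0000, 4.6330]]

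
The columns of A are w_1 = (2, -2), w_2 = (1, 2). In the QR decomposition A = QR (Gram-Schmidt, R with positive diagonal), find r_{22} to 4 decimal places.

r_{22} = 2.1213

w_1 = (2, -2); ‖w_1‖ = 2.8284, so e_1 = (0.7071, -0.7071).
e_1·w_2 = 0.7071·1 + (-0.7071)·2 = -0.7071.
u_2 = w_2 + 0.7071·e_1 = (1.5000, 1.5000).
r_{22} = ‖u_2‖ = 2.1213.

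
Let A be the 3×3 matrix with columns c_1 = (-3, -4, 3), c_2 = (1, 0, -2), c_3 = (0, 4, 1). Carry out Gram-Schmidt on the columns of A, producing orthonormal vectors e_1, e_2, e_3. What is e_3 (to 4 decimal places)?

e_3 = (-0.8480, 0.3180, -0.4240)

e_1 = c_1/‖c_1‖ = (-3, -4, 3)/5.8310 = (-0.5145, -0.6860, 0.5145).
r_{12} = e_1·c_2 = -1.5435.
u_2 = c_2 + 1.5435·e_1 = (0.2059, -1.0588, -1.2059).
‖u_2‖ = 1.6179, so e_2 = (0.1273, -0.6544, -0.7453).
r_{13} = e_1·c_3 = -2.2295; r_{23} = e_2·c_3 = -3.3631.
u_3 = c_3 + 2.2295·e_1 + 3.3631·e_2 = (-0.7191, 0.2697, -0.3596).
‖u_3‖ = 0.8480, so e_3 = (-0.8480, 0.3180, -0.4240).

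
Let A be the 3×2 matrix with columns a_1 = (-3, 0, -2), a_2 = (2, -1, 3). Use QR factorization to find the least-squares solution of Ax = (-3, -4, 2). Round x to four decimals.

x = (3.1053, 2.9474)

q_1 = a_1/‖a_1‖ = (-3, 0, -2)/3.6056 = (-0.8321, 0.0000, -0.5547).
r_{12} = q_1·a_2 = -3.3282.
u_2 = a_2 + 3.3282·q_1 = (-0.7692, -1.0000, 1.1538).
‖u_2‖ = 1.7097, so q_2 = (-0.4499, -0.5849, 0.6749).
Qᵀb = (1.3868, 5.0391).
Back-substitute: x_2 = 5.0391/1.7097 = 2.9474.
x_1 = (1.3868 + 3.3282·2.9474)/3.6056 = 3.1053.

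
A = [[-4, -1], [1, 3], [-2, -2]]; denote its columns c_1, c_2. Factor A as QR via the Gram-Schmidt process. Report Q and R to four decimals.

e_1 = c_1/‖c_1‖ = (-4, 1, -2)/4.5826 = (-0.8729, 0.2182, -0.4364).
r_{12} = e_1·c_2 = 2.4004.
u_2 = c_2 − 2.4004·e_1 = (1.0952, 2.4762, -0.9524).
‖u_2‖ = 2.8702, so e_2 = (0.3816, 0.8627, -0.3318).

Q = [[-0.8729, 0.3816], [0.2182, 0.8627], [-0.4364, -0.3318]], R = [[4.5826, 2.4004], [0.0000, 2.8702]]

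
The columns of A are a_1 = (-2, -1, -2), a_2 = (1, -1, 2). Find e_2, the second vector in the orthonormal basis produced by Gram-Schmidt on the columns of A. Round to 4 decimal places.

a_1 = (-2, -1, -2); ‖a_1‖ = 3.0000, so e_1 = (-0.6667, -0.3333, -0.6667).
e_1·a_2 = (-0.6667)·1 + (-0.3333)·(-1) + (-0.6667)·2 = -1.6667.
u_2 = a_2 + 1.6667·e_1 = (-0.1111, -1.5556, 0.8889).
‖u_2‖ = 1.7951, so e_2 = (-0.0619, -0.8666, 0.4952).

e_2 = (-0.0619, -0.8666, 0.4952)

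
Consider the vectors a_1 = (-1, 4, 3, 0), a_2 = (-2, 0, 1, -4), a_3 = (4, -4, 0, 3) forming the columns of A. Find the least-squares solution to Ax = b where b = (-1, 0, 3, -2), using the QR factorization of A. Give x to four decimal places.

x = (0.6013, 0.9767, 0.5258)

a_1 = (-1, 4, 3, 0); ‖a_1‖ = 5.0990, so e_1 = (-0.1961, 0.7845, 0.5883, 0.0000).
e_1·a_2 = (-0.1961)·(-2) + 0.7845·0 + 0.5883·1 + 0.0000·(-4) = 0.9806.
u_2 = a_2 − 0.9806·e_1 = (-1.8077, -0.7692, 0.4231, -4.0000).
‖u_2‖ = 4.4764, so e_2 = (-0.4038, -0.1718, 0.0945, -0.8936).
e_1·a_3 = (-0.1961)·4 + 0.7845·(-4) + 0.5883·0 + 0.0000·3 = -3.9223; e_2·a_3 = (-0.4038)·4 + (-0.1718)·(-4) + 0.0945·0 + (-0.8936)·3 = -3.6086.
u_3 = a_3 + 3.9223·e_1 + 3.6086·e_2 = (1.7735, -1.5432, 2.6488, -0.2246).
‖u_3‖ = 3.5487, so e_3 = (0.4998, -0.4349, 0.7464, -0.0633).
Qᵀb = (1.9612, 2.4745, 1.8660).
Back-substitute: x_3 = 1.8660/3.5487 = 0.5258.
x_2 = (2.4745 + 3.6086·0.5258)/4.4764 = 0.9767.
x_1 = (1.9612 − 0.9806·0.9767 + 3.9223·0.5258)/5.0990 = 0.6013.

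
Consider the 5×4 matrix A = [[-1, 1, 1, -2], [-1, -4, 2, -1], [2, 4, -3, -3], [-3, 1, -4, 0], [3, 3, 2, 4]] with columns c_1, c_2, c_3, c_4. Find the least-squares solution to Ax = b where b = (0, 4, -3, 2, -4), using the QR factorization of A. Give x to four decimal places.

x = (-0.5928, -0.6962, -0.1286, -0.0867)

q_1 = c_1/‖c_1‖ = (-1, -1, 2, -3, 3)/4.8990 = (-0.2041, -0.2041, 0.4082, -0.6124, 0.6124).
r_{12} = q_1·c_2 = 3.4701.
u_2 = c_2 − 3.4701·q_1 = (1.7083, -3.2917, 2.5833, 3.1250, 0.8750).
‖u_2‖ = 5.5640, so q_2 = (0.3070, -0.5916, 0.4643, 0.5616, 0.1573).
r_{13} = q_1·c_3 = 1.8371; r_{23} = q_2·c_3 = -4.2011.
u_3 = c_3 − 1.8371·q_1 + 4.2011·q_2 = (2.6649, -0.1104, -1.7995, -0.5155, 1.5357).
‖u_3‖ = 3.6022, so q_3 = (0.7398, -0.0306, -0.4995, -0.1431, 0.4263).
r_{14} = q_1·c_4 = 1.8371; r_{24} = q_2·c_4 = -0.7863; r_{34} = q_3·c_4 = 1.7550.
u_4 = c_4 − 1.8371·q_1 + 0.7863·q_2 − 1.7550·q_3 = (-2.6819, -1.0364, -2.5082, 1.8178, 2.2505).
‖u_4‖ = 4.7882, so q_4 = (-0.5601, -0.2165, -0.5238, 0.3796, 0.4700).
Qᵀb = (-5.7155, -3.2650, -0.6154, -0.4151).
Back-substitute: x_4 = -0.4151/4.7882 = -0.0867.
x_3 = (-0.6154 − 1.7550·(-0.0867))/3.6022 = -0.1286.
x_2 = (-3.2650 + 4.2011·(-0.1286) + 0.7863·(-0.0867))/5.5640 = -0.6962.
x_1 = (-5.7155 − 3.4701·(-0.6962) − 1.8371·(-0.1286) − 1.8371·(-0.0867))/4.8990 = -0.5928.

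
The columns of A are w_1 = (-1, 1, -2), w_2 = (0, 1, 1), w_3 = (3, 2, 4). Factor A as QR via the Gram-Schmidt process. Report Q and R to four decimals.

e_1 = w_1/‖w_1‖ = (-1, 1, -2)/2.4495 = (-0.4082, 0.4082, -0.8165).
r_{12} = e_1·w_2 = -0.4082.
u_2 = w_2 + 0.4082·e_1 = (-0.1667, 1.1667, 0.6667).
‖u_2‖ = 1.3540, so e_2 = (-0.1231, 0.8616, 0.4924).
r_{13} = e_1·w_3 = -3.6742; r_{23} = e_2·w_3 = 3.3235.
u_3 = w_3 + 3.6742·e_1 − 3.3235·e_2 = (1.9091, 0.6364, -0.6364).
‖u_3‖ = 2.1106, so e_3 = (0.9045, 0.3015, -0.3015).

Q = [[-0.4082, -0.1231, 0.9045], [0.4082, 0.8616, 0.3015], [-0.8165, 0.4924, -0.3015]], R = [[2.4495, -0.4082, -3.6742], [0.0000, 1.3540, 3.3235], [0.0000, 0.0000, 2.1106]]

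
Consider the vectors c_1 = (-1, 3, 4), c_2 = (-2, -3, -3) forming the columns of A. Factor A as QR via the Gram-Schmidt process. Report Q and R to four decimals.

Q = [[-0.1961, -0.9586], [0.5883, -0.2835], [0.7845, -0.0270]], R = [[5.0990, -3.7262], [0.0000, 2.8488]]

e_1 = c_1/‖c_1‖ = (-1, 3, 4)/5.0990 = (-0.1961, 0.5883, 0.7845).
r_{12} = e_1·c_2 = -3.7262.
u_2 = c_2 + 3.7262·e_1 = (-2.7308, -0.8077, -0.0769).
‖u_2‖ = 2.8488, so e_2 = (-0.9586, -0.2835, -0.0270).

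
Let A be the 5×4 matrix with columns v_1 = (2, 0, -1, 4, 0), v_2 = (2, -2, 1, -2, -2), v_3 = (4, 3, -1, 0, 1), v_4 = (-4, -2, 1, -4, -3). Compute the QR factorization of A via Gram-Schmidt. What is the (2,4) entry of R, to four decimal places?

q_1 = v_1/‖v_1‖ = (2, 0, -1, 4, 0)/4.5826 = (0.4364, 0.0000, -0.2182, 0.8729, 0.0000).
r_{12} = q_1·v_2 = -1.0911.
u_2 = v_2 + 1.0911·q_1 = (2.4762, -2.0000, 0.7619, -1.0476, -2.0000).
‖u_2‖ = 3.9761, so q_2 = (0.6228, -0.5030, 0.1916, -0.2635, -0.5030).
r_{24} = q_2·v_4 = 1.2695.

r_{24} = 1.2695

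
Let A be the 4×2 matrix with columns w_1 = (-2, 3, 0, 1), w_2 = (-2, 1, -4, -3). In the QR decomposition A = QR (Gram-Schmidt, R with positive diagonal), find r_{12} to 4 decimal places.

e_1 = w_1/‖w_1‖ = (-2, 3, 0, 1)/3.7417 = (-0.5345, 0.8018, 0.0000, 0.2673).
r_{12} = e_1·w_2 = 1.0690.

r_{12} = 1.0690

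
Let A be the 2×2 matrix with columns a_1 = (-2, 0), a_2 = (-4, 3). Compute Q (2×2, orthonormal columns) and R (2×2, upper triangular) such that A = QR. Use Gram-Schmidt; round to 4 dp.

q_1 = a_1/‖a_1‖ = (-2, 0)/2.0000 = (-1.0000, 0.0000).
r_{12} = q_1·a_2 = 4.0000.
u_2 = a_2 − 4.0000·q_1 = (0.0000, 3.0000).
‖u_2‖ = 3.0000, so q_2 = (0.0000, 1.0000).

Q = [[-1.0000, 0.0000], [0.0000, 1.0000]], R = [[2.0000, 4.0000], [0.0000, 3.0000]]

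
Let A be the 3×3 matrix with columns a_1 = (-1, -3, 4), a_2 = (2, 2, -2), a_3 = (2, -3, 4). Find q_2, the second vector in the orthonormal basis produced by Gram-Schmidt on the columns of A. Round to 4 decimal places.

q_1 = a_1/‖a_1‖ = (-1, -3, 4)/5.0990 = (-0.1961, -0.5883, 0.7845).
r_{12} = q_1·a_2 = -3.1379.
u_2 = a_2 + 3.1379·q_1 = (1.3846, 0.1538, 0.4615).
‖u_2‖ = 1.4676, so q_2 = (0.9435, 0.1048, 0.3145).

q_2 = (0.9435, 0.1048, 0.3145)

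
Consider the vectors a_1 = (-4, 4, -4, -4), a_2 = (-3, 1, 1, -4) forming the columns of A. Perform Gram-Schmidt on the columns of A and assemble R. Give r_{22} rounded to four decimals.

r_{22} = 3.8406

a_1 = (-4, 4, -4, -4); ‖a_1‖ = 8.0000, so e_1 = (-0.5000, 0.5000, -0.5000, -0.5000).
e_1·a_2 = (-0.5000)·(-3) + 0.5000·1 + (-0.5000)·1 + (-0.5000)·(-4) = 3.5000.
u_2 = a_2 − 3.5000·e_1 = (-1.2500, -0.7500, 2.7500, -2.2500).
r_{22} = ‖u_2‖ = 3.8406.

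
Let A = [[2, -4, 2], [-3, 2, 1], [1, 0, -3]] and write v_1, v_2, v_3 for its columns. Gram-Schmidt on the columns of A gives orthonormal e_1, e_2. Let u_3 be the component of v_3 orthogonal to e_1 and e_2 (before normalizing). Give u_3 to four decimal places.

v_1 = (2, -3, 1); ‖v_1‖ = 3.7417, so e_1 = (0.5345, -0.8018, 0.2673).
e_1·v_2 = 0.5345·(-4) + (-0.8018)·2 + 0.2673·0 = -3.7417.
u_2 = v_2 + 3.7417·e_1 = (-2.0000, -1.0000, 1.0000).
‖u_2‖ = 2.4495, so e_2 = (-0.8165, -0.4082, 0.4082).
e_1·v_3 = 0.5345·2 + (-0.8018)·1 + 0.2673·(-3) = -0.5345; e_2·v_3 = (-0.8165)·2 + (-0.4082)·1 + 0.4082·(-3) = -3.2660.
u_3 = v_3 + 0.5345·e_1 + 3.2660·e_2 = (-0.3810, -0.7619, -1.5238).

u_3 = (-0.3810, -0.7619, -1.5238)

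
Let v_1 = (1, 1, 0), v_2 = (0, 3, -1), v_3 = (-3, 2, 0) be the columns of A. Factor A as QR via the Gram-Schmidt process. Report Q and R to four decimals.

v_1 = (1, 1, 0); ‖v_1‖ = 1.4142, so e_1 = (0.7071, 0.7071, 0.0000).
e_1·v_2 = 0.7071·0 + 0.7071·3 + 0.0000·(-1) = 2.1213.
u_2 = v_2 − 2.1213·e_1 = (-1.5000, 1.5000, -1.0000).
‖u_2‖ = 2.3452, so e_2 = (-0.6396, 0.6396, -0.4264).
e_1·v_3 = 0.7071·(-3) + 0.7071·2 + 0.0000·0 = -0.7071; e_2·v_3 = (-0.6396)·(-3) + 0.6396·2 + (-0.4264)·0 = 3.1980.
u_3 = v_3 + 0.7071·e_1 − 3.1980·e_2 = (-0.4545, 0.4545, 1.3636).
‖u_3‖ = 1.5076, so e_3 = (-0.3015, 0.3015, 0.9045).

Q = [[0.7071, -0.6396, -0.3015], [0.7071, 0.6396, 0.3015], [0.0000, -0.4264, 0.9045]], R = [[1.4142, 2.1213, -0.7071], [0.0000, 2.3452, 3.1980], [0.0000, 0.0000, 1.5076]]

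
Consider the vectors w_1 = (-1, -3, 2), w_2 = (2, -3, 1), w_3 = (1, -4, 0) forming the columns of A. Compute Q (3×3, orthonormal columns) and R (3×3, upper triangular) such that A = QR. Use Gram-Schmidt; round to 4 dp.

Q = [[-0.2673, 0.9221, -0.2798], [-0.8018, -0.3738, -0.4663], [0.5345, -0.0997, -0.8393]], R = [[3.7417, 2.4054, 2.9399], [0.0000, 2.8661, 2.4175], [0.0000, 0.0000, 1.5853]]

w_1 = (-1, -3, 2); ‖w_1‖ = 3.7417, so q_1 = (-0.2673, -0.8018, 0.5345).
q_1·w_2 = (-0.2673)·2 + (-0.8018)·(-3) + 0.5345·1 = 2.4054.
u_2 = w_2 − 2.4054·q_1 = (2.6429, -1.0714, -0.2857).
‖u_2‖ = 2.8661, so q_2 = (0.9221, -0.3738, -0.0997).
q_1·w_3 = (-0.2673)·1 + (-0.8018)·(-4) + 0.5345·0 = 2.9399; q_2·w_3 = 0.9221·1 + (-0.3738)·(-4) + (-0.0997)·0 = 2.4175.
u_3 = w_3 − 2.9399·q_1 − 2.4175·q_2 = (-0.4435, -0.7391, -1.3304).
‖u_3‖ = 1.5853, so q_3 = (-0.2798, -0.4663, -0.8393).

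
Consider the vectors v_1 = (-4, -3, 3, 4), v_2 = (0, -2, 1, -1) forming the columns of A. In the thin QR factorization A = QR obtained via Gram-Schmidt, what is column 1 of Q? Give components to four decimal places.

e_1 = v_1/‖v_1‖ = (-4, -3, 3, 4)/7.0711 = (-0.5657, -0.4243, 0.4243, 0.5657).

e_1 = (-0.5657, -0.4243, 0.4243, 0.5657)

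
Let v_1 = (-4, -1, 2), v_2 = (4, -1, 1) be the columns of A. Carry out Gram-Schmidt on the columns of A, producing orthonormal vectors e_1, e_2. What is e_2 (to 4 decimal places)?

e_2 = (0.4830, -0.5132, 0.7094)

e_1 = v_1/‖v_1‖ = (-4, -1, 2)/4.5826 = (-0.8729, -0.2182, 0.4364).
r_{12} = e_1·v_2 = -2.8368.
u_2 = v_2 + 2.8368·e_1 = (1.5238, -1.6190, 2.2381).
‖u_2‖ = 3.1547, so e_2 = (0.4830, -0.5132, 0.7094).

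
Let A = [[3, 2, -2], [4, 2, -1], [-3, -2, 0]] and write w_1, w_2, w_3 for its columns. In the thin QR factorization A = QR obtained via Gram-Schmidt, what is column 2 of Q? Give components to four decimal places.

q_2 = (0.4851, -0.7276, -0.4851)

q_1 = w_1/‖w_1‖ = (3, 4, -3)/5.8310 = (0.5145, 0.6860, -0.5145).
r_{12} = q_1·w_2 = 3.4300.
u_2 = w_2 − 3.4300·q_1 = (0.2353, -0.3529, -0.2353).
‖u_2‖ = 0.4851, so q_2 = (0.4851, -0.7276, -0.4851).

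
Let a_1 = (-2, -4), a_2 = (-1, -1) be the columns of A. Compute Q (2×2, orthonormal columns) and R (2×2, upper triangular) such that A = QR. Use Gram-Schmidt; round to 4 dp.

Q = [[-0.4472, -0.8944], [-0.8944, 0.4472]], R = [[4.4721, 1.3416], [0.0000, 0.4472]]

e_1 = a_1/‖a_1‖ = (-2, -4)/4.4721 = (-0.4472, -0.8944).
r_{12} = e_1·a_2 = 1.3416.
u_2 = a_2 − 1.3416·e_1 = (-0.4000, 0.2000).
‖u_2‖ = 0.4472, so e_2 = (-0.8944, 0.4472).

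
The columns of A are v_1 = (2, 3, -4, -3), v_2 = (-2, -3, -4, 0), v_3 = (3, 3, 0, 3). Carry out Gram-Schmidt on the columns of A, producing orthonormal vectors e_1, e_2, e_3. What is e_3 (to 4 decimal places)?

e_3 = (0.3618, 0.1864, -0.3207, 0.8553)

e_1 = v_1/‖v_1‖ = (2, 3, -4, -3)/6.1644 = (0.3244, 0.4867, -0.6489, -0.4867).
r_{12} = e_1·v_2 = 0.4867.
u_2 = v_2 − 0.4867·e_1 = (-2.1579, -3.2368, -3.6842, 0.2368).
‖u_2‖ = 5.3631, so e_2 = (-0.4024, -0.6035, -0.6870, 0.0442).
r_{13} = e_1·v_3 = 0.9733; r_{23} = e_2·v_3 = -2.8852.
u_3 = v_3 − 0.9733·e_1 + 2.8852·e_2 = (1.5233, 0.7850, -1.3504, 3.6011).
‖u_3‖ = 4.2105, so e_3 = (0.3618, 0.1864, -0.3207, 0.8553).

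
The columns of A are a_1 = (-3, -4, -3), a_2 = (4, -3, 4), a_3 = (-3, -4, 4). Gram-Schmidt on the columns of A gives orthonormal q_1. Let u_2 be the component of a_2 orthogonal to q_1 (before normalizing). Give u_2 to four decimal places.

u_2 = (2.9412, -4.4118, 2.9412)

q_1 = a_1/‖a_1‖ = (-3, -4, -3)/5.8310 = (-0.5145, -0.6860, -0.5145).
r_{12} = q_1·a_2 = -2.0580.
u_2 = a_2 + 2.0580·q_1 = (2.9412, -4.4118, 2.9412).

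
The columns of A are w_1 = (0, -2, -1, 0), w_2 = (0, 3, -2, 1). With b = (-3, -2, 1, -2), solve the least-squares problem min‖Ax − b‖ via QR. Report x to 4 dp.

e_1 = w_1/‖w_1‖ = (0, -2, -1, 0)/2.2361 = (0.0000, -0.8944, -0.4472, 0.0000).
r_{12} = e_1·w_2 = -1.7889.
u_2 = w_2 + 1.7889·e_1 = (0.0000, 1.4000, -2.8000, 1.0000).
‖u_2‖ = 3.2863, so e_2 = (0.0000, 0.4260, -0.8520, 0.3043).
Qᵀb = (1.3416, -2.3126).
Back-substitute: x_2 = -2.3126/3.2863 = -0.7037.
x_1 = (1.3416 + 1.7889·(-0.7037))/2.2361 = 0.0370.

x = (0.0370, -0.7037)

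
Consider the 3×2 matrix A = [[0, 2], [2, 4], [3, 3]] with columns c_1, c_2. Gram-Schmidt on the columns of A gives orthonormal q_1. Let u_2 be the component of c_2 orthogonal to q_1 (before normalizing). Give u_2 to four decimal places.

c_1 = (0, 2, 3); ‖c_1‖ = 3.6056, so q_1 = (0.0000, 0.5547, 0.8321).
q_1·c_2 = 0.0000·2 + 0.5547·4 + 0.8321·3 = 4.7150.
u_2 = c_2 − 4.7150·q_1 = (2.0000, 1.3846, -0.9231).

u_2 = (2.0000, 1.3846, -0.9231)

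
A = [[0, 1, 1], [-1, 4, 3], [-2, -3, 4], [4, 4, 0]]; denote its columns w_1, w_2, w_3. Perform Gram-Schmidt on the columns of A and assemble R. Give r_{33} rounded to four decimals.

r_{33} = 4.0181

w_1 = (0, -1, -2, 4); ‖w_1‖ = 4.5826, so e_1 = (0.0000, -0.2182, -0.4364, 0.8729).
e_1·w_2 = 0.0000·1 + (-0.2182)·4 + (-0.4364)·(-3) + 0.8729·4 = 3.9279.
u_2 = w_2 − 3.9279·e_1 = (1.0000, 4.8571, -1.2857, 0.5714).
‖u_2‖ = 5.1547, so e_2 = (0.1940, 0.9423, -0.2494, 0.1109).
e_1·w_3 = 0.0000·1 + (-0.2182)·3 + (-0.4364)·4 + 0.8729·0 = -2.4004; e_2·w_3 = 0.1940·1 + 0.9423·3 + (-0.2494)·4 + 0.1109·0 = 2.0231.
u_3 = w_3 + 2.4004·e_1 − 2.0231·e_2 = (0.6075, 0.5699, 3.4570, 1.8710).
r_{33} = ‖u_3‖ = 4.0181.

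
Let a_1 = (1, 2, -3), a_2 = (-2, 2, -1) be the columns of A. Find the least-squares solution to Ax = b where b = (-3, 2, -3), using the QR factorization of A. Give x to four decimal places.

x = (0.2475, 1.3069)

a_1 = (1, 2, -3); ‖a_1‖ = 3.7417, so e_1 = (0.2673, 0.5345, -0.8018).
e_1·a_2 = 0.2673·(-2) + 0.5345·2 + (-0.8018)·(-1) = 1.3363.
u_2 = a_2 − 1.3363·e_1 = (-2.3571, 1.2857, 0.0714).
‖u_2‖ = 2.6859, so e_2 = (-0.8776, 0.4787, 0.0266).
Qᵀb = (2.6726, 3.5103).
Back-substitute: x_2 = 3.5103/2.6859 = 1.3069.
x_1 = (2.6726 − 1.3363·1.3069)/3.7417 = 0.2475.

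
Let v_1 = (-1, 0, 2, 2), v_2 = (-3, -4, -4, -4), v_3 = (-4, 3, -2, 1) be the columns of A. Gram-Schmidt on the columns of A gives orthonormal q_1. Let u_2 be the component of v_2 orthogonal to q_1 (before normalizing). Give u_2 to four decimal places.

q_1 = v_1/‖v_1‖ = (-1, 0, 2, 2)/3.0000 = (-0.3333, 0.0000, 0.6667, 0.6667).
r_{12} = q_1·v_2 = -4.3333.
u_2 = v_2 + 4.3333·q_1 = (-4.4444, -4.0000, -1.1111, -1.1111).

u_2 = (-4.4444, -4.0000, -1.1111, -1.1111)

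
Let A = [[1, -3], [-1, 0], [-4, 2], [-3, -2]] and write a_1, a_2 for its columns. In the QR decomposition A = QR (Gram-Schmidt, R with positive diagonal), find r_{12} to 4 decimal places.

q_1 = a_1/‖a_1‖ = (1, -1, -4, -3)/5.1962 = (0.1925, -0.1925, -0.7698, -0.5774).
r_{12} = q_1·a_2 = -0.9623.

r_{12} = -0.9623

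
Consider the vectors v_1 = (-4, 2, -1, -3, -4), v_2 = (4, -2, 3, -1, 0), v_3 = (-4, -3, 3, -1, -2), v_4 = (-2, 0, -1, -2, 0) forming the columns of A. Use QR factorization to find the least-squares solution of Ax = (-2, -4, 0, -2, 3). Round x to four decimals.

x = (-1.0475, 0.0685, 0.4748, 2.3340)

v_1 = (-4, 2, -1, -3, -4); ‖v_1‖ = 6.7823, so q_1 = (-0.5898, 0.2949, -0.1474, -0.4423, -0.5898).
q_1·v_2 = (-0.5898)·4 + 0.2949·(-2) + (-0.1474)·3 + (-0.4423)·(-1) + (-0.5898)·0 = -2.9488.
u_2 = v_2 + 2.9488·q_1 = (2.2609, -1.1304, 2.5652, -2.3043, -1.7391).
‖u_2‖ = 4.6157, so q_2 = (0.4898, -0.2449, 0.5558, -0.4992, -0.3768).
q_1·v_3 = (-0.5898)·(-4) + 0.2949·(-3) + (-0.1474)·3 + (-0.4423)·(-1) + (-0.5898)·(-2) = 2.6540; q_2·v_3 = 0.4898·(-4) + (-0.2449)·(-3) + 0.5558·3 + (-0.4992)·(-1) + (-0.3768)·(-2) = 1.6955.
u_3 = v_3 − 2.6540·q_1 − 1.6955·q_2 = (-3.2653, -3.3673, 2.4490, 1.0204, 0.2041).
‖u_3‖ = 5.3927, so q_3 = (-0.6055, -0.6244, 0.4541, 0.1892, 0.0378).
q_1·v_4 = (-0.5898)·(-2) + 0.2949·0 + (-0.1474)·(-1) + (-0.4423)·(-2) + (-0.5898)·0 = 2.2116; q_2·v_4 = 0.4898·(-2) + (-0.2449)·0 + 0.5558·(-1) + (-0.4992)·(-2) + (-0.3768)·0 = -0.5369; q_3·v_4 = (-0.6055)·(-2) + (-0.6244)·0 + 0.4541·(-1) + 0.1892·(-2) + 0.0378·0 = 0.3784.
u_4 = v_4 − 2.2116·q_1 + 0.5369·q_2 − 0.3784·q_3 = (-0.2035, -0.5474, -0.5474, -1.3614, 1.0877).
‖u_4‖ = 1.9176, so q_4 = (-0.1061, -0.2854, -0.2854, -0.7100, 0.5672).
Qᵀb = (-0.8847, -0.1319, 3.4438, 4.4756).
Back-substitute: x_4 = 4.4756/1.9176 = 2.3340.
x_3 = (3.4438 − 0.3784·2.3340)/5.3927 = 0.4748.
x_2 = (-0.1319 − 1.6955·0.4748 + 0.5369·2.3340)/4.6157 = 0.0685.
x_1 = (-0.8847 + 2.9488·0.0685 − 2.6540·0.4748 − 2.2116·2.3340)/6.7823 = -1.0475.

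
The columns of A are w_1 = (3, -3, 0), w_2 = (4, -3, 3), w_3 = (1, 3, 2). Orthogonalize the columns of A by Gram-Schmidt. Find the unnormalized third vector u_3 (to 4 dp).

q_1 = w_1/‖w_1‖ = (3, -3, 0)/4.2426 = (0.7071, -0.7071, 0.0000).
r_{12} = q_1·w_2 = 4.9497.
u_2 = w_2 − 4.9497·q_1 = (0.5000, 0.5000, 3.0000).
‖u_2‖ = 3.0822, so q_2 = (0.1622, 0.1622, 0.9733).
r_{13} = q_1·w_3 = -1.4142; r_{23} = q_2·w_3 = 2.5955.
u_3 = w_3 + 1.4142·q_1 − 2.5955·q_2 = (1.5789, 1.5789, -0.5263).

u_3 = (1.5789, 1.5789, -0.5263)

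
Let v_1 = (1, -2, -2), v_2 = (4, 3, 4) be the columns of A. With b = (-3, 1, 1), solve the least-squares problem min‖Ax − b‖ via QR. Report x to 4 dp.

e_1 = v_1/‖v_1‖ = (1, -2, -2)/3.0000 = (0.3333, -0.6667, -0.6667).
r_{12} = e_1·v_2 = -3.3333.
u_2 = v_2 + 3.3333·e_1 = (5.1111, 0.7778, 1.7778).
‖u_2‖ = 5.4671, so e_2 = (0.9349, 0.1423, 0.3252).
Qᵀb = (-2.3333, -2.3372).
Back-substitute: x_2 = -2.3372/5.4671 = -0.4275.
x_1 = (-2.3333 + 3.3333·(-0.4275))/3.0000 = -1.2528.

x = (-1.2528, -0.4275)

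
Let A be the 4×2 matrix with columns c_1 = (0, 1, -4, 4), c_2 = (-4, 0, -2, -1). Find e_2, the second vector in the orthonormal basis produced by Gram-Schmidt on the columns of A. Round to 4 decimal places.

e_2 = (-0.8831, -0.0268, -0.3345, -0.3278)

c_1 = (0, 1, -4, 4); ‖c_1‖ = 5.7446, so e_1 = (0.0000, 0.1741, -0.6963, 0.6963).
e_1·c_2 = 0.0000·(-4) + 0.1741·0 + (-0.6963)·(-2) + 0.6963·(-1) = 0.6963.
u_2 = c_2 − 0.6963·e_1 = (-4.0000, -0.1212, -1.5152, -1.4848).
‖u_2‖ = 4.5294, so e_2 = (-0.8831, -0.0268, -0.3345, -0.3278).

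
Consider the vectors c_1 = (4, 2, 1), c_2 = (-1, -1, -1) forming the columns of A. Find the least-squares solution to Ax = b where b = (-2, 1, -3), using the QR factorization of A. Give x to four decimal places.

x = (0.0714, 1.5000)

c_1 = (4, 2, 1); ‖c_1‖ = 4.5826, so q_1 = (0.8729, 0.4364, 0.2182).
q_1·c_2 = 0.8729·(-1) + 0.4364·(-1) + 0.2182·(-1) = -1.5275.
u_2 = c_2 + 1.5275·q_1 = (0.3333, -0.3333, -0.6667).
‖u_2‖ = 0.8165, so q_2 = (0.4082, -0.4082, -0.8165).
Qᵀb = (-1.9640, 1.2247).
Back-substitute: x_2 = 1.2247/0.8165 = 1.5000.
x_1 = (-1.9640 + 1.5275·1.5000)/4.5826 = 0.0714.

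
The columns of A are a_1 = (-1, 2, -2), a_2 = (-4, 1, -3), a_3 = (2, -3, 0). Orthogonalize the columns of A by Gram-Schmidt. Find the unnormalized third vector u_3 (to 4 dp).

q_1 = a_1/‖a_1‖ = (-1, 2, -2)/3.0000 = (-0.3333, 0.6667, -0.6667).
r_{12} = q_1·a_2 = 4.0000.
u_2 = a_2 − 4.0000·q_1 = (-2.6667, -1.6667, -0.3333).
‖u_2‖ = 3.1623, so q_2 = (-0.8433, -0.5270, -0.1054).
r_{13} = q_1·a_3 = -2.6667; r_{23} = q_2·a_3 = -0.1054.
u_3 = a_3 + 2.6667·q_1 + 0.1054·q_2 = (1.0222, -1.2778, -1.7889).

u_3 = (1.0222, -1.2778, -1.7889)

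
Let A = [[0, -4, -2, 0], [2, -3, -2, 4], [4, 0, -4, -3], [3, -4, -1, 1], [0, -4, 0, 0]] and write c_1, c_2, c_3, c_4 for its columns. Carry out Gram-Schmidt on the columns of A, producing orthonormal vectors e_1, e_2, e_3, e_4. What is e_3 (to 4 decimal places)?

c_1 = (0, 2, 4, 3, 0); ‖c_1‖ = 5.3852, so e_1 = (0.0000, 0.3714, 0.7428, 0.5571, 0.0000).
e_1·c_2 = 0.0000·(-4) + 0.3714·(-3) + 0.7428·0 + 0.5571·(-4) + 0.0000·(-4) = -3.3425.
u_2 = c_2 + 3.3425·e_1 = (-4.0000, -1.7586, 2.4828, -2.1379, -4.0000).
‖u_2‖ = 6.7696, so e_2 = (-0.5909, -0.2598, 0.3668, -0.3158, -0.5909).
e_1·c_3 = 0.0000·(-2) + 0.3714·(-2) + 0.7428·(-4) + 0.5571·(-1) + 0.0000·0 = -4.2710; e_2·c_3 = (-0.5909)·(-2) + (-0.2598)·(-2) + 0.3668·(-4) + (-0.3158)·(-1) + (-0.5909)·0 = 0.5501.
u_3 = c_3 + 4.2710·e_1 − 0.5501·e_2 = (-1.6749, -0.2709, -1.0293, 1.5530, 0.3251).
‖u_3‖ = 2.5409, so e_3 = (-0.6592, -0.1066, -0.4051, 0.6112, 0.1279).

e_3 = (-0.6592, -0.1066, -0.4051, 0.6112, 0.1279)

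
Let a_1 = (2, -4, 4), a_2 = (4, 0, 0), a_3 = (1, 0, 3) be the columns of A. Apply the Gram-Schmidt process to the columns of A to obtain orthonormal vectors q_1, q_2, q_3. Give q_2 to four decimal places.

q_2 = (0.9428, 0.2357, -0.2357)

q_1 = a_1/‖a_1‖ = (2, -4, 4)/6.0000 = (0.3333, -0.6667, 0.6667).
r_{12} = q_1·a_2 = 1.3333.
u_2 = a_2 − 1.3333·q_1 = (3.5556, 0.8889, -0.8889).
‖u_2‖ = 3.7712, so q_2 = (0.9428, 0.2357, -0.2357).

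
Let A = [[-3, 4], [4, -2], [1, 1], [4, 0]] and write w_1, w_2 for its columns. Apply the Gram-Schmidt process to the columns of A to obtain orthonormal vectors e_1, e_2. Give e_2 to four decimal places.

e_2 = (0.7504, -0.0541, 0.4124, 0.5138)

w_1 = (-3, 4, 1, 4); ‖w_1‖ = 6.4807, so e_1 = (-0.4629, 0.6172, 0.1543, 0.6172).
e_1·w_2 = (-0.4629)·4 + 0.6172·(-2) + 0.1543·1 + 0.6172·0 = -2.9318.
u_2 = w_2 + 2.9318·e_1 = (2.6429, -0.1905, 1.4524, 1.8095).
‖u_2‖ = 3.5220, so e_2 = (0.7504, -0.0541, 0.4124, 0.5138).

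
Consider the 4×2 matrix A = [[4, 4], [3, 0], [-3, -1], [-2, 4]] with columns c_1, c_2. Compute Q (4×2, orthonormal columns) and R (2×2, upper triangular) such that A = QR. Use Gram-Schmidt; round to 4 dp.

Q = [[0.6489, 0.5205], [0.4867, -0.1590], [-0.4867, -0.0241], [-0.3244, 0.8386]], R = [[6.1644, 1.7844], [0.0000, 5.4604]]

c_1 = (4, 3, -3, -2); ‖c_1‖ = 6.1644, so q_1 = (0.6489, 0.4867, -0.4867, -0.3244).
q_1·c_2 = 0.6489·4 + 0.4867·0 + (-0.4867)·(-1) + (-0.3244)·4 = 1.7844.
u_2 = c_2 − 1.7844·q_1 = (2.8421, -0.8684, -0.1316, 4.5789).
‖u_2‖ = 5.4604, so q_2 = (0.5205, -0.1590, -0.0241, 0.8386).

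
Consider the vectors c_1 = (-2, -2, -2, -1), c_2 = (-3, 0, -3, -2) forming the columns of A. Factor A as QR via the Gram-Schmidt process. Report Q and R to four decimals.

Q = [[-0.5547, -0.3216], [-0.5547, 0.8186], [-0.5547, -0.3216], [-0.2774, -0.3508]], R = [[3.6056, 3.8829], [0.0000, 2.6312]]

c_1 = (-2, -2, -2, -1); ‖c_1‖ = 3.6056, so e_1 = (-0.5547, -0.5547, -0.5547, -0.2774).
e_1·c_2 = (-0.5547)·(-3) + (-0.5547)·0 + (-0.5547)·(-3) + (-0.2774)·(-2) = 3.8829.
u_2 = c_2 − 3.8829·e_1 = (-0.8462, 2.1538, -0.8462, -0.9231).
‖u_2‖ = 2.6312, so e_2 = (-0.3216, 0.8186, -0.3216, -0.3508).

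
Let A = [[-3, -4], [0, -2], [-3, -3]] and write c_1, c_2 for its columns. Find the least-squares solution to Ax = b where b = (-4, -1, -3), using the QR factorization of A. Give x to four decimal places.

c_1 = (-3, 0, -3); ‖c_1‖ = 4.2426, so q_1 = (-0.7071, 0.0000, -0.7071).
q_1·c_2 = (-0.7071)·(-4) + 0.0000·(-2) + (-0.7071)·(-3) = 4.9497.
u_2 = c_2 − 4.9497·q_1 = (-0.5000, -2.0000, 0.5000).
‖u_2‖ = 2.1213, so q_2 = (-0.2357, -0.9428, 0.2357).
Qᵀb = (4.9497, 1.1785).
Back-substitute: x_2 = 1.1785/2.1213 = 0.5556.
x_1 = (4.9497 − 4.9497·0.5556)/4.2426 = 0.5185.

x = (0.5185, 0.5556)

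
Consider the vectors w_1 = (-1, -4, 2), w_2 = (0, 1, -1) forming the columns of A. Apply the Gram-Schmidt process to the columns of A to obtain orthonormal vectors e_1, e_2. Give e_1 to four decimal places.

w_1 = (-1, -4, 2); ‖w_1‖ = 4.5826, so e_1 = (-0.2182, -0.8729, 0.4364).

e_1 = (-0.2182, -0.8729, 0.4364)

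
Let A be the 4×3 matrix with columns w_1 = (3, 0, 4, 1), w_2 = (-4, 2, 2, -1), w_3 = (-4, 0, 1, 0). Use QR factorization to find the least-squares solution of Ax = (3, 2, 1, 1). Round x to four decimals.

q_1 = w_1/‖w_1‖ = (3, 0, 4, 1)/5.0990 = (0.5883, 0.0000, 0.7845, 0.1961).
r_{12} = q_1·w_2 = -0.9806.
u_2 = w_2 + 0.9806·q_1 = (-3.4231, 2.0000, 2.7692, -0.8077).
‖u_2‖ = 4.9029, so q_2 = (-0.6982, 0.4079, 0.5648, -0.1647).
r_{13} = q_1·w_3 = -1.5689; r_{23} = q_2·w_3 = 3.3575.
u_3 = w_3 + 1.5689·q_1 − 3.3575·q_2 = (-0.7328, -1.3696, 0.3344, 0.8608).
‖u_3‖ = 1.8071, so q_3 = (-0.4055, -0.7579, 0.1850, 0.4763).
Qᵀb = (2.7456, -0.8786, -2.0709).
Back-substitute: x_3 = -2.0709/1.8071 = -1.1460.
x_2 = (-0.8786 − 3.3575·(-1.1460))/4.9029 = 0.6056.
x_1 = (2.7456 + 0.9806·0.6056 + 1.5689·(-1.1460))/5.0990 = 0.3023.

x = (0.3023, 0.6056, -1.1460)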